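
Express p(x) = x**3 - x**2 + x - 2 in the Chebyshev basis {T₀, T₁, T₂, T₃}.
(-5/2)T₀ + (7/4)T₁ + (-1/2)T₂ + (1/4)T₃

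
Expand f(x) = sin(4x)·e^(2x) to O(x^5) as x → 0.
4*x + 8*x**2 - 8*x**3/3 - 16*x**4 + O(x**5)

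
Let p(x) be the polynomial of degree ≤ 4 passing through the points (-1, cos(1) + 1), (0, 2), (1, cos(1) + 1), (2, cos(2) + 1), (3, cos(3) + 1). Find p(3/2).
15*cos(2)/32 - 5*cos(3)/128 + 93*cos(1)/128 + 27/32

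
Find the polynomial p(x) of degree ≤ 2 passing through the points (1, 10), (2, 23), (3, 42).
3*x**2 + 4*x + 3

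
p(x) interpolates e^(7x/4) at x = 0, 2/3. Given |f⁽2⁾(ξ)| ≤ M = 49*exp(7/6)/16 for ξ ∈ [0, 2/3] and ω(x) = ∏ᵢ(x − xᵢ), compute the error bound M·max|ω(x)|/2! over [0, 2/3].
49*exp(7/6)/288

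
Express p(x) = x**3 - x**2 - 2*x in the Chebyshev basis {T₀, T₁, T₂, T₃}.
(-1/2)T₀ + (-5/4)T₁ + (-1/2)T₂ + (1/4)T₃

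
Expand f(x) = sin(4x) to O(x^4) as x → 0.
4*x - 32*x**3/3 + O(x**4)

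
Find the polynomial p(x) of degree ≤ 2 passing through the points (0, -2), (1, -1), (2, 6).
3*x**2 - 2*x - 2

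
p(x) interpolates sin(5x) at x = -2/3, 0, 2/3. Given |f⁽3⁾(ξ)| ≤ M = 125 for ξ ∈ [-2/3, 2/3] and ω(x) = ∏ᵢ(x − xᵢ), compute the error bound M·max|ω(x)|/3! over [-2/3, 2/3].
1000*sqrt(3)/729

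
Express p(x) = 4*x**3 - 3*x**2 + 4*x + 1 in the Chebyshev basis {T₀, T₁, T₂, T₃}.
(-1/2)T₀ + (7)T₁ + (-3/2)T₂ + T₃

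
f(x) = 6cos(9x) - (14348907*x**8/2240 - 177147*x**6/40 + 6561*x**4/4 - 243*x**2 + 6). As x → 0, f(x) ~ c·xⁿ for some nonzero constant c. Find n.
10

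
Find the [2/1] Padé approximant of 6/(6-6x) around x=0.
1/(1 - x)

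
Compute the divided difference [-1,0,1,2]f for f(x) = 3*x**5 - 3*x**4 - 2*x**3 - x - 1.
7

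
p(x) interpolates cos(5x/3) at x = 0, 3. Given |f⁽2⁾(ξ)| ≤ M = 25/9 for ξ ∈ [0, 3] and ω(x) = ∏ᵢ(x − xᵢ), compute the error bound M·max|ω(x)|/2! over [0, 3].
25/8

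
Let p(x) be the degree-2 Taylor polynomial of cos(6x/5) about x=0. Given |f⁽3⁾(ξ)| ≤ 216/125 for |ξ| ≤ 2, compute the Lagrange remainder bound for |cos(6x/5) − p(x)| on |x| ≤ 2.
288/125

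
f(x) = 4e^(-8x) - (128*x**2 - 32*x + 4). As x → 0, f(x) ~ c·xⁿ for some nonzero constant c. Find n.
3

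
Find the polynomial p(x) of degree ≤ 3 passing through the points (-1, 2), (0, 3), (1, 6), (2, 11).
x**2 + 2*x + 3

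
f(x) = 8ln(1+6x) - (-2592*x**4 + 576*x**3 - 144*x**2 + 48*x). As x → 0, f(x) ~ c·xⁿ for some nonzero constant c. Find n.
5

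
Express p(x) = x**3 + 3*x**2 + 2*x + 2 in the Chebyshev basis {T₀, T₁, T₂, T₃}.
(7/2)T₀ + (11/4)T₁ + (3/2)T₂ + (1/4)T₃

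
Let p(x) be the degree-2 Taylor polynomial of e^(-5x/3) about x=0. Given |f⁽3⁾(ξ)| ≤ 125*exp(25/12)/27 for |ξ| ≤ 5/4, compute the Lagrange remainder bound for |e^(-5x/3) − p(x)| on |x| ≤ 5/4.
15625*exp(25/12)/10368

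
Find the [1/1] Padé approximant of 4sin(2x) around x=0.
8*x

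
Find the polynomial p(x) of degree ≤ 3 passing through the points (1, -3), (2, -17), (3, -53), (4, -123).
-2*x**3 + x**2 - 3*x + 1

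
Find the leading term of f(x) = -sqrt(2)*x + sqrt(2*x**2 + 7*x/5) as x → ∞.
7*sqrt(2)/20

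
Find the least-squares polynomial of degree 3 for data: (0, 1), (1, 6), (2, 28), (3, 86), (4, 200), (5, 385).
47/42 + (451/252)x + (-23/84)x² + (55/18)x³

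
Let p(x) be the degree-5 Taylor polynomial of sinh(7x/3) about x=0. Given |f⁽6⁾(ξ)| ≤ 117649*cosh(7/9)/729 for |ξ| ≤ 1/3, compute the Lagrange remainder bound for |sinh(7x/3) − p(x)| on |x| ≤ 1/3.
117649*cosh(7/9)/382637520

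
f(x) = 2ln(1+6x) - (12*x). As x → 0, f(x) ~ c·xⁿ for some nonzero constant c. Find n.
2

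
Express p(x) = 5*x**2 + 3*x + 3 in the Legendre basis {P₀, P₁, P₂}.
(14/3)P₀ + (3)P₁ + (10/3)P₂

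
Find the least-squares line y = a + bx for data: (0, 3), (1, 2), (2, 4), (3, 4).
a = 5/2, b = 1/2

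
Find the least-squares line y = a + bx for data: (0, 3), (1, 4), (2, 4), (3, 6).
a = 29/10, b = 9/10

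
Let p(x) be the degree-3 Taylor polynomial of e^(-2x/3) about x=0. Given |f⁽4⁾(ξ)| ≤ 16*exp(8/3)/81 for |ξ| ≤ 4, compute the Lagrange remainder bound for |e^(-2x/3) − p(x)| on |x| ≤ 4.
512*exp(8/3)/243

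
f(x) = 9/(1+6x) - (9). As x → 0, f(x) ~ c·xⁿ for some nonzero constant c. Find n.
1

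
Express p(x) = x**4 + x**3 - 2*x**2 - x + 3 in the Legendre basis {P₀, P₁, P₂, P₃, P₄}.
(38/15)P₀ + (-2/5)P₁ + (-16/21)P₂ + (2/5)P₃ + (8/35)P₄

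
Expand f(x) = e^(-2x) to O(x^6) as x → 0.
1 - 2*x + 2*x**2 - 4*x**3/3 + 2*x**4/3 - 4*x**5/15 + O(x**6)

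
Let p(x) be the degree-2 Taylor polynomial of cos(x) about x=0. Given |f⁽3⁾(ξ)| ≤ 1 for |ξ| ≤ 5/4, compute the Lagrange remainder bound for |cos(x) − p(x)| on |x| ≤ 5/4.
125/384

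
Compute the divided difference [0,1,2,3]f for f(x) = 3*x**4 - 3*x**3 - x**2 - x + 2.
15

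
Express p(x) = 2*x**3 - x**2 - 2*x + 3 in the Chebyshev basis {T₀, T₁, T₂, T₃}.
(5/2)T₀ + (-1/2)T₁ + (-1/2)T₂ + (1/2)T₃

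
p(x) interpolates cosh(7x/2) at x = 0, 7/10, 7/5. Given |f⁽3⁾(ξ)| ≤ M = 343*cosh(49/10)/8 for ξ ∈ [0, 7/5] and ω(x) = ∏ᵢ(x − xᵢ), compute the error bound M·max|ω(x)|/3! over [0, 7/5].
117649*sqrt(3)*cosh(49/10)/216000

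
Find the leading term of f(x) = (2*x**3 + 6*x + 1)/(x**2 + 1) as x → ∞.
2*x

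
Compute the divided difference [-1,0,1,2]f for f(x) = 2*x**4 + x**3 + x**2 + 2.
5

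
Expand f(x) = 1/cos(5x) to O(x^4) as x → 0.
1 + 25*x**2/2 + O(x**4)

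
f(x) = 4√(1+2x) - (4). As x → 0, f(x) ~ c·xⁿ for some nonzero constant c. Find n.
1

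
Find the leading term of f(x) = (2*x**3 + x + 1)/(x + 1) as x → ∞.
2*x**2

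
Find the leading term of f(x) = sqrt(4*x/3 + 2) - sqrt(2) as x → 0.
sqrt(2)*x/3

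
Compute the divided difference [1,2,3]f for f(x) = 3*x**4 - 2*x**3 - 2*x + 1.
63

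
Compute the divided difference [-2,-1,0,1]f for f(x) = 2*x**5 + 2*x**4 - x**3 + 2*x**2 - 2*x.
5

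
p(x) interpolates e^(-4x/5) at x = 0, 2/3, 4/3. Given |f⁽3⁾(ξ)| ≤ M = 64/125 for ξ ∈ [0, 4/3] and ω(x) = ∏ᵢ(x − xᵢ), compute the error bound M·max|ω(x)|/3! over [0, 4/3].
512*sqrt(3)/91125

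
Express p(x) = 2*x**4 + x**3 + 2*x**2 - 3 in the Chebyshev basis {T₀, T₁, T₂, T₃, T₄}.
(-5/4)T₀ + (3/4)T₁ + (2)T₂ + (1/4)T₃ + (1/4)T₄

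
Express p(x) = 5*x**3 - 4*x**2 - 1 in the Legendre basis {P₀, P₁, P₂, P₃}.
(-7/3)P₀ + (3)P₁ + (-8/3)P₂ + (2)P₃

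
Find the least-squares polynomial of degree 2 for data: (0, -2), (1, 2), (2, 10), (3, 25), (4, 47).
-58/35 + (-13/70)x + (43/14)x²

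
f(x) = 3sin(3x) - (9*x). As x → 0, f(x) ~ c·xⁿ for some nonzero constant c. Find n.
3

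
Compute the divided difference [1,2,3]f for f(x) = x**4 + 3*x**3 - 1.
43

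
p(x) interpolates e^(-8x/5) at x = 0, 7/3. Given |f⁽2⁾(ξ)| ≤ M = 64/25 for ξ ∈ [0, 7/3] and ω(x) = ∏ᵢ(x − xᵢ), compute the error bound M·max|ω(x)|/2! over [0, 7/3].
392/225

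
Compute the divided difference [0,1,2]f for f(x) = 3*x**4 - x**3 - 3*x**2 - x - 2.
15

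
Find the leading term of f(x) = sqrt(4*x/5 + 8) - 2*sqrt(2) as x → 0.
sqrt(2)*x/10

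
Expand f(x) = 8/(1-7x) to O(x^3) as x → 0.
8 + 56*x + 392*x**2 + O(x**3)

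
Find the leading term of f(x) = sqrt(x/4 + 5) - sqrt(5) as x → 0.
sqrt(5)*x/40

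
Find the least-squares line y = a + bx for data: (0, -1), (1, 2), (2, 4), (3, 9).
a = -13/10, b = 16/5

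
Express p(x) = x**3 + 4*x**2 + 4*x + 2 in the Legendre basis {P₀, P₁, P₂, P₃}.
(10/3)P₀ + (23/5)P₁ + (8/3)P₂ + (2/5)P₃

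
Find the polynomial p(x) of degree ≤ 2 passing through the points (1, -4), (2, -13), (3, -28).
-3*x**2 - 1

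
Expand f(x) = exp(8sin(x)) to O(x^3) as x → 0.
1 + 8*x + 32*x**2 + O(x**3)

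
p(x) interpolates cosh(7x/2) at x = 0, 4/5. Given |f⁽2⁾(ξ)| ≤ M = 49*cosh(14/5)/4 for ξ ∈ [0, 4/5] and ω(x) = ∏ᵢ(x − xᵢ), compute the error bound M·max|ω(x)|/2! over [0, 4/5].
49*cosh(14/5)/50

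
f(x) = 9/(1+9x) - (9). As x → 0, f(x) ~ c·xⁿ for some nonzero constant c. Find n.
1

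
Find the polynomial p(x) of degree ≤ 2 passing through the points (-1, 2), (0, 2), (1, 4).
x**2 + x + 2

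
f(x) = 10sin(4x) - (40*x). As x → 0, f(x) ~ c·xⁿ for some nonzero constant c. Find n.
3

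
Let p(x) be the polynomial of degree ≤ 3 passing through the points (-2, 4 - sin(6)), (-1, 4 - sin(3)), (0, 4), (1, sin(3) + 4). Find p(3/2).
5*sin(6)/16 + 7*sin(3)/8 + 4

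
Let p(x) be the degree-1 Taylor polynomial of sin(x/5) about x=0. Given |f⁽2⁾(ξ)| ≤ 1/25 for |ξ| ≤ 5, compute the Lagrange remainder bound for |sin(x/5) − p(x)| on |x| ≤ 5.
1/2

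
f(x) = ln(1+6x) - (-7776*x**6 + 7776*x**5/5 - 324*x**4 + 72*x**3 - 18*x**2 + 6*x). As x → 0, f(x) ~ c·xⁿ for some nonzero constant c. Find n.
7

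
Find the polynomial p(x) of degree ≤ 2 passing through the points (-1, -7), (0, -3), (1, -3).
-2*x**2 + 2*x - 3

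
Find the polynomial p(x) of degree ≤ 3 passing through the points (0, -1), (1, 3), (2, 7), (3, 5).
-x**3 + 3*x**2 + 2*x - 1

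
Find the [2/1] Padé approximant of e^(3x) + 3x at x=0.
(-3*x**2/2 + 5*x + 1)/(1 - x)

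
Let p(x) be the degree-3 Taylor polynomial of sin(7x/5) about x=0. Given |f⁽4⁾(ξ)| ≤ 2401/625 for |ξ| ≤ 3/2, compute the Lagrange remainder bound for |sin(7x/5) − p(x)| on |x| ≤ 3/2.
64827/80000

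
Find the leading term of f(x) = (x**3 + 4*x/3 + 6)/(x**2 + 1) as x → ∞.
x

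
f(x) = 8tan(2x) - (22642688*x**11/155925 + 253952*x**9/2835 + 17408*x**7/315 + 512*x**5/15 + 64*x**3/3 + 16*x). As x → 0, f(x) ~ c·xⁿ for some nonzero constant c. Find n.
13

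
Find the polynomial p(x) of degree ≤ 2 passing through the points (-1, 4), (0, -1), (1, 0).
3*x**2 - 2*x - 1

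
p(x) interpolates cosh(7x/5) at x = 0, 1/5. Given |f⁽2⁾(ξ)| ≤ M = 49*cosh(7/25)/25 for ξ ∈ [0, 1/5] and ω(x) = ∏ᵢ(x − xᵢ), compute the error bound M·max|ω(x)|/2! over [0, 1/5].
49*cosh(7/25)/5000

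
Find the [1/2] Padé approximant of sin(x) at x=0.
x/(x**2/6 + 1)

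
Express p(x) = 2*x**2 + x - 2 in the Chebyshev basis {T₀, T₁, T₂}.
-T₀ + T₁ + T₂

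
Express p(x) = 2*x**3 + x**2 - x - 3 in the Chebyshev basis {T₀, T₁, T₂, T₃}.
(-5/2)T₀ + (1/2)T₁ + (1/2)T₂ + (1/2)T₃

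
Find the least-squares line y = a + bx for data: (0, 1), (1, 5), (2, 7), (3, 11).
a = 6/5, b = 16/5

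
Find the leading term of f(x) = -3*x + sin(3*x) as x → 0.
-9*x**3/2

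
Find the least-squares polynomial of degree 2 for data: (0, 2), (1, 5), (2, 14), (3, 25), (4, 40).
12/7 + (76/35)x + (13/7)x²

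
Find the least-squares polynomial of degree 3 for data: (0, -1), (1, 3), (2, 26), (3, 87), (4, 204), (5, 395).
-121/126 + (169/756)x + (71/126)x² + (329/108)x³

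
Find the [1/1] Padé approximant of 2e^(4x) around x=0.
(4*x + 2)/(1 - 2*x)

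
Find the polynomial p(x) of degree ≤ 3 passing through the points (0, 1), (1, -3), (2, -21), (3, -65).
-2*x**3 - x**2 - x + 1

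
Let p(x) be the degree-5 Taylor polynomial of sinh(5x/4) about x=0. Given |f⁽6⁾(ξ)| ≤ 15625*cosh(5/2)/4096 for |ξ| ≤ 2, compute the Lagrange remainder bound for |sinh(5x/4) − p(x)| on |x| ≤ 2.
3125*cosh(5/2)/9216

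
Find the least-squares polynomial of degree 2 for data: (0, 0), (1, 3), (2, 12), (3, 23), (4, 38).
-2/7 + (76/35)x + (13/7)x²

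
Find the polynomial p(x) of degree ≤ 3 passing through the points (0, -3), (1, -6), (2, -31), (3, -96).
-3*x**3 - 2*x**2 + 2*x - 3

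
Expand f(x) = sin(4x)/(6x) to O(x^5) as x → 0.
2/3 - 16*x**2/9 + 64*x**4/45 + O(x**5)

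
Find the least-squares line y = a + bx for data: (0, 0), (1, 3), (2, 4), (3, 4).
a = 4/5, b = 13/10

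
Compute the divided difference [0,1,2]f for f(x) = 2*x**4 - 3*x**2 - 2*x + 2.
11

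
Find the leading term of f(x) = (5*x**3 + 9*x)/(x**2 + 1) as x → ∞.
5*x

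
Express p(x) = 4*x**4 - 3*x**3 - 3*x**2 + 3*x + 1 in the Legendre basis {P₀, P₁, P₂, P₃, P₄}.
(4/5)P₀ + (6/5)P₁ + (2/7)P₂ + (-6/5)P₃ + (32/35)P₄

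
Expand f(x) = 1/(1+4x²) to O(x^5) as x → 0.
1 - 4*x**2 + 16*x**4 + O(x**5)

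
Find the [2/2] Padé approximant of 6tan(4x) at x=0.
24*x/(1 - 16*x**2/3)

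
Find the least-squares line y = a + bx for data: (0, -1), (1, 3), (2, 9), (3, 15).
a = -8/5, b = 27/5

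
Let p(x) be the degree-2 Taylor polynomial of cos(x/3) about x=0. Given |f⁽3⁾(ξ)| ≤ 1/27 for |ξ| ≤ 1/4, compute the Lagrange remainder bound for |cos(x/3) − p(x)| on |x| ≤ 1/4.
1/10368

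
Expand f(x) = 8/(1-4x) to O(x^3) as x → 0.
8 + 32*x + 128*x**2 + O(x**3)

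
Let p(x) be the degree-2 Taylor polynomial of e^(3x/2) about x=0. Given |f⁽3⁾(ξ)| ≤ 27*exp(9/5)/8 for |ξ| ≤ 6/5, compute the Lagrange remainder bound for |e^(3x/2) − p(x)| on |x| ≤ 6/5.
243*exp(9/5)/250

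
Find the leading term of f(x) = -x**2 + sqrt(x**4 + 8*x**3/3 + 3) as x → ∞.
4*x/3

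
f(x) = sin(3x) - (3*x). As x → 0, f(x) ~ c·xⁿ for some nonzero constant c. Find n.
3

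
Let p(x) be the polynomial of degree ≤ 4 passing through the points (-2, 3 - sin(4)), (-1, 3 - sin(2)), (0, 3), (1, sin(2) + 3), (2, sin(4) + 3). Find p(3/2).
5*sin(4)/16 + 7*sin(2)/8 + 3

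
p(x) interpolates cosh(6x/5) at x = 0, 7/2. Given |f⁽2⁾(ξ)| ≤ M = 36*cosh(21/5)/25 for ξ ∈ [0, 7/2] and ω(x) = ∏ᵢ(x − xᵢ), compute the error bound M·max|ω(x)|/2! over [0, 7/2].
441*cosh(21/5)/200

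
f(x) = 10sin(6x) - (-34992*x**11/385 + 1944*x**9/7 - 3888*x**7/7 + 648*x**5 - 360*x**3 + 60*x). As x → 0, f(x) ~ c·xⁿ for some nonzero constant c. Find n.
13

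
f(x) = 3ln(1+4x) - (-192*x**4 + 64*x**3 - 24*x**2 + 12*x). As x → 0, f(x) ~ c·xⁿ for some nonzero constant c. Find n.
5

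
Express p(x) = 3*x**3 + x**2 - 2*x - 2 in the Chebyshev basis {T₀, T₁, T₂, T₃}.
(-3/2)T₀ + (1/4)T₁ + (1/2)T₂ + (3/4)T₃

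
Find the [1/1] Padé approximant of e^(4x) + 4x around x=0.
(7*x + 1)/(1 - x)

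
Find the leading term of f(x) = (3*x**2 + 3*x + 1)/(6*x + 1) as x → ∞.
x/2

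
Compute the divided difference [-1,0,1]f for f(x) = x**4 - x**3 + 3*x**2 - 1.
4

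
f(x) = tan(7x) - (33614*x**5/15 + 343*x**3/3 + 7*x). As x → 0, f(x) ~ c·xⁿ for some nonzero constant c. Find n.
7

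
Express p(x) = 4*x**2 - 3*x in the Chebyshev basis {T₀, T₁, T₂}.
(2)T₀ + (-3)T₁ + (2)T₂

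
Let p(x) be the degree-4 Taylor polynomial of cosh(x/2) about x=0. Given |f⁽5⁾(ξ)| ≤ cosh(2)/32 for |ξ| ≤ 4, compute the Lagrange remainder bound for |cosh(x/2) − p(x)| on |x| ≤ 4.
4*cosh(2)/15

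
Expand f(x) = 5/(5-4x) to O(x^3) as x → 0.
1 + 4*x/5 + 16*x**2/25 + O(x**3)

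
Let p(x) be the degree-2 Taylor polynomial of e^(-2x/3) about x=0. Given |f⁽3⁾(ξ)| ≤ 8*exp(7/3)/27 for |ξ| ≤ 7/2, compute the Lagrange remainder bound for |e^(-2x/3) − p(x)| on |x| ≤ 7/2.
343*exp(7/3)/162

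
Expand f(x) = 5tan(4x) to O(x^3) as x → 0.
20*x + O(x**3)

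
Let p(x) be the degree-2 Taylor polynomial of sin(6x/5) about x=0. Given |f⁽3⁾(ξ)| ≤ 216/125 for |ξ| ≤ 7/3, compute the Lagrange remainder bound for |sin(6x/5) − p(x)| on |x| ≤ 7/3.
1372/375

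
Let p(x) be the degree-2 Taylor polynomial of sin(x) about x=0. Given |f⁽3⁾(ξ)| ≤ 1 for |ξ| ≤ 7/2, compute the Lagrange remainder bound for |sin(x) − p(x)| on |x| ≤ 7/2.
343/48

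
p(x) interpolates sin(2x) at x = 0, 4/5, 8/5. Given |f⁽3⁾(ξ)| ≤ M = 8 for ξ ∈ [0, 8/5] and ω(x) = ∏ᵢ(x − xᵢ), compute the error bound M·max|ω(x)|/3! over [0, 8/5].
512*sqrt(3)/3375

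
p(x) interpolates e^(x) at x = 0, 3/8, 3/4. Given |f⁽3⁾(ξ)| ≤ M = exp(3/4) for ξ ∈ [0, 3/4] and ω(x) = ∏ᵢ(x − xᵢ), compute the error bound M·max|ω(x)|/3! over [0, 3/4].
sqrt(3)*exp(3/4)/512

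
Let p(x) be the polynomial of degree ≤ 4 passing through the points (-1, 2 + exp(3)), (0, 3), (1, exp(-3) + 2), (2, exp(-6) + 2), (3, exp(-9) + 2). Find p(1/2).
(-20*exp(3) + 3 + 90*exp(6) + (316 - 5*exp(3))*exp(9))*exp(-9)/128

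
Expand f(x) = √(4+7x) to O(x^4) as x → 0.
2 + 7*x/4 - 49*x**2/64 + 343*x**3/512 + O(x**4)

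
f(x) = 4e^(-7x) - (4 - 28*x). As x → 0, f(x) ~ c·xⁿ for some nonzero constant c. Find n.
2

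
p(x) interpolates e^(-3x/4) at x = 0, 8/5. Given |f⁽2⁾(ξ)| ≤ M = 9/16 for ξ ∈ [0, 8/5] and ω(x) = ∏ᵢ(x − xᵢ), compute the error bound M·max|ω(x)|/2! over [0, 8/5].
9/50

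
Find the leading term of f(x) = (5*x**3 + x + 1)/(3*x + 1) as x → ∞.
5*x**2/3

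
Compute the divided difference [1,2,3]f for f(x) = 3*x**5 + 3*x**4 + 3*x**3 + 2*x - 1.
363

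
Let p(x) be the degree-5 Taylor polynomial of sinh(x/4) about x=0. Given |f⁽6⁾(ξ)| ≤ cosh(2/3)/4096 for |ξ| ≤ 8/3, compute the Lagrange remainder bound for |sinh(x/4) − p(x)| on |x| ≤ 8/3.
4*cosh(2/3)/32805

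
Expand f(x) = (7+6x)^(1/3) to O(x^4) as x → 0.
7**(1/3) + 2*7**(1/3)*x/7 - 4*7**(1/3)*x**2/49 + 40*7**(1/3)*x**3/1029 + O(x**4)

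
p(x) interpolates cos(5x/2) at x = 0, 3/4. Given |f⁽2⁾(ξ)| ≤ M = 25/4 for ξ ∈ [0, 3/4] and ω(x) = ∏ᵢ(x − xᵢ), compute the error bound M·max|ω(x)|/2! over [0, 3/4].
225/512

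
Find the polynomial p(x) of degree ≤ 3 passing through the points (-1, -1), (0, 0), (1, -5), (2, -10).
x**3 - 3*x**2 - 3*x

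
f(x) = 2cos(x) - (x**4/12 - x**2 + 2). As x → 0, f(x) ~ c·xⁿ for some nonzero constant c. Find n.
6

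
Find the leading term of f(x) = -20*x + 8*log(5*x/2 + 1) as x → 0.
-25*x**2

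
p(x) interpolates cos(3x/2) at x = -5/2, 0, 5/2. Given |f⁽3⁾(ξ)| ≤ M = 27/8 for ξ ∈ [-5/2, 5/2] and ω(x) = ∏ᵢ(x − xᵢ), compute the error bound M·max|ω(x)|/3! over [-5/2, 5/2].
125*sqrt(3)/64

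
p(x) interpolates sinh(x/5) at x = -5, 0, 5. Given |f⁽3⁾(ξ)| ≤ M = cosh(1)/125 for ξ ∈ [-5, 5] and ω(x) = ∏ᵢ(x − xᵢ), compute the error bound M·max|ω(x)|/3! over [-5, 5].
sqrt(3)*cosh(1)/27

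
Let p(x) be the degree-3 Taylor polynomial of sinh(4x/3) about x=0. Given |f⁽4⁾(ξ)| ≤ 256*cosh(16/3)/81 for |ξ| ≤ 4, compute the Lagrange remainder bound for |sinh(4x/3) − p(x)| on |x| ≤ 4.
8192*cosh(16/3)/243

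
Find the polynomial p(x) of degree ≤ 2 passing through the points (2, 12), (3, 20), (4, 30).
x**2 + 3*x + 2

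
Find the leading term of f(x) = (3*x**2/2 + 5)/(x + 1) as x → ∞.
3*x/2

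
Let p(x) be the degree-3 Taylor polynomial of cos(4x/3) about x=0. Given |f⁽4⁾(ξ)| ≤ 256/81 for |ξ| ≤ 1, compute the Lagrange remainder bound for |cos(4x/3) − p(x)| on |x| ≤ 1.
32/243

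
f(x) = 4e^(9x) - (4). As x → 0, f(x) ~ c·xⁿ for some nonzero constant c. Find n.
1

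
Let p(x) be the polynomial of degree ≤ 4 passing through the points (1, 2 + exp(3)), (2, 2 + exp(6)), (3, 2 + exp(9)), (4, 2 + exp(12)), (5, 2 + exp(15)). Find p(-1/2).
-385*exp(12)/32 - 693*exp(6)/32 + 2 + 1155*exp(3)/128 + 1485*exp(9)/64 + 315*exp(15)/128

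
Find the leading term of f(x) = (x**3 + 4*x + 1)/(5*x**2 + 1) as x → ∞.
x/5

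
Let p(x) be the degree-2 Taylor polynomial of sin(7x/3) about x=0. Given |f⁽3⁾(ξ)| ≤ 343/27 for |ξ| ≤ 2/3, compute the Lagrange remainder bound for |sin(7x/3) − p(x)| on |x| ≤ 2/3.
1372/2187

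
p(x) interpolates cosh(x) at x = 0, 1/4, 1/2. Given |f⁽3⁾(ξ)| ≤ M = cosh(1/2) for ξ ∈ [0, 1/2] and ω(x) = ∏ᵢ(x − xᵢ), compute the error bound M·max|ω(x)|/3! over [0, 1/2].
sqrt(3)*cosh(1/2)/1728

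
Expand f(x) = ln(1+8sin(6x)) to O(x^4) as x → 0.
48*x - 1152*x**2 + 36576*x**3 + O(x**4)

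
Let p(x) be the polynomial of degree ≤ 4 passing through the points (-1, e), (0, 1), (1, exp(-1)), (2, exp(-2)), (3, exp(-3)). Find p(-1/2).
(-70*exp(2) - 5 + 28*e + 35*(e + 4)*exp(3))*exp(-3)/128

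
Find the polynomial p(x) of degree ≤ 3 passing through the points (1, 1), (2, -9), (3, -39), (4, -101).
-2*x**3 + 2*x**2 - 2*x + 3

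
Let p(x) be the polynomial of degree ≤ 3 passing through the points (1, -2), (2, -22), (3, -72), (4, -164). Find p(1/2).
1/2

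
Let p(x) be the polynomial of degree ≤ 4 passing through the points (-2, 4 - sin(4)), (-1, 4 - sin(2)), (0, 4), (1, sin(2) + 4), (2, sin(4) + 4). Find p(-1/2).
-5*sin(2)/8 + sin(4)/16 + 4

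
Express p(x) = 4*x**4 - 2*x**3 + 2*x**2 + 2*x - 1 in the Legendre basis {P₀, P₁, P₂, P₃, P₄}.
(7/15)P₀ + (4/5)P₁ + (76/21)P₂ + (-4/5)P₃ + (32/35)P₄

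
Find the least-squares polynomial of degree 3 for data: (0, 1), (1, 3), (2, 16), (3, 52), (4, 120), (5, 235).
13/14 + (55/84)x + (-5/14)x² + (23/12)x³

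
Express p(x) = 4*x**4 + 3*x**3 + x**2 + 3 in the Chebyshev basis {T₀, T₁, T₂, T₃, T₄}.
(5)T₀ + (9/4)T₁ + (5/2)T₂ + (3/4)T₃ + (1/2)T₄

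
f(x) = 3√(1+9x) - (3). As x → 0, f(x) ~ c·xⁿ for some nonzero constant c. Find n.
1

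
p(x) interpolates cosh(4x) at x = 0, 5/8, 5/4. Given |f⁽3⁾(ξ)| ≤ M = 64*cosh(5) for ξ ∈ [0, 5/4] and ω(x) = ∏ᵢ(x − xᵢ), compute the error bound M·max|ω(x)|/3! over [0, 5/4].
125*sqrt(3)*cosh(5)/216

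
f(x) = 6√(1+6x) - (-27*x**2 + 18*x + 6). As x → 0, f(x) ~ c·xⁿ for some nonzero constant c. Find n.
3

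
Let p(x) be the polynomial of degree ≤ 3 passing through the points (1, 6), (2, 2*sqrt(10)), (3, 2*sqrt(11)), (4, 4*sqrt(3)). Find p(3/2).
-5*sqrt(11)/8 + sqrt(3)/4 + 15/8 + 15*sqrt(10)/8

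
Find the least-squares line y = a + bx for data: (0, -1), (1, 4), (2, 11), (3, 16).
a = -6/5, b = 29/5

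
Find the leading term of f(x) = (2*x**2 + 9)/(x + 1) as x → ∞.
2*x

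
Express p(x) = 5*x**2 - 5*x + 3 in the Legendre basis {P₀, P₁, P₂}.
(14/3)P₀ + (-5)P₁ + (10/3)P₂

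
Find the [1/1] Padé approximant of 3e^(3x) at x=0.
(9*x/2 + 3)/(1 - 3*x/2)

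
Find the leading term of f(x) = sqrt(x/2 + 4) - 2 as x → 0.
x/8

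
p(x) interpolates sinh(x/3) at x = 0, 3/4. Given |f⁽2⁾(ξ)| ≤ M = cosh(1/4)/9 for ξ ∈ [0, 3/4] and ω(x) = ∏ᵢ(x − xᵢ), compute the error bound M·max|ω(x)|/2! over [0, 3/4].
cosh(1/4)/128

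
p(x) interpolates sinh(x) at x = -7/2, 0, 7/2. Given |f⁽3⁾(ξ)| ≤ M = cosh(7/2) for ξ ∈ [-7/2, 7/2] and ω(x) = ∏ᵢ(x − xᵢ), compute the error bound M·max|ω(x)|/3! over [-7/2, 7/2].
343*sqrt(3)*cosh(7/2)/216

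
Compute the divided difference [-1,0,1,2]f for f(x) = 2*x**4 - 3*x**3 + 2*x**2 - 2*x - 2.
1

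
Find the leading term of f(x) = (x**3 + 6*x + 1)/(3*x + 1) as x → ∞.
x**2/3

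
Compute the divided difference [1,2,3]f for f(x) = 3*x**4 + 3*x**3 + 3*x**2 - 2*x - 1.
96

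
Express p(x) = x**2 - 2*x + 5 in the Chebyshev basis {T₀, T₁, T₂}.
(11/2)T₀ + (-2)T₁ + (1/2)T₂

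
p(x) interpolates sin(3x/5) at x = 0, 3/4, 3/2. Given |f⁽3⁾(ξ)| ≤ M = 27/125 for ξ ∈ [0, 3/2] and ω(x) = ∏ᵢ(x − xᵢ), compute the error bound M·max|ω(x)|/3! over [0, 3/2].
27*sqrt(3)/8000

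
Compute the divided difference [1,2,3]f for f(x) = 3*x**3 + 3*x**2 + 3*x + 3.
21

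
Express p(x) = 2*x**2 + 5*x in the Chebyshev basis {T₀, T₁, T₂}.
T₀ + (5)T₁ + T₂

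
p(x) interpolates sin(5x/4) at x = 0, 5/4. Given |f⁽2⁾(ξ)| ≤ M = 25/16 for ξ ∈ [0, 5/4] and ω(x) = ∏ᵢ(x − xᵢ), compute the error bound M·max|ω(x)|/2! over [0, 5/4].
625/2048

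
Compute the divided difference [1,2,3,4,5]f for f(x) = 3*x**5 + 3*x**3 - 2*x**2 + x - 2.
45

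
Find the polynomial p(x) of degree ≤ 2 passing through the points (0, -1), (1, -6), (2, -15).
-2*x**2 - 3*x - 1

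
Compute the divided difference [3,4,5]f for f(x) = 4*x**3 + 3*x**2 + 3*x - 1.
51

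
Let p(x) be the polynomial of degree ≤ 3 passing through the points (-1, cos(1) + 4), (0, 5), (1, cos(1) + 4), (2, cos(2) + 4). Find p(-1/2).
cos(2)/16 + 79/16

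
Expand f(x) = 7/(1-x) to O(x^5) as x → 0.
7 + 7*x + 7*x**2 + 7*x**3 + 7*x**4 + O(x**5)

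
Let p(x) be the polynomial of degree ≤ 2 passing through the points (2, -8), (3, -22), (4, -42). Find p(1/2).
7/4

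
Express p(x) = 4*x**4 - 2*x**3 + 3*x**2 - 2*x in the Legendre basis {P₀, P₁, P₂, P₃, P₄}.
(9/5)P₀ + (-16/5)P₁ + (30/7)P₂ + (-4/5)P₃ + (32/35)P₄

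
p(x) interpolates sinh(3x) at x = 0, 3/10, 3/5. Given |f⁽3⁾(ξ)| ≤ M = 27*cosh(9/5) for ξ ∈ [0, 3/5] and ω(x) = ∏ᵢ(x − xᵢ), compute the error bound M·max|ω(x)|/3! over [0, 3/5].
27*sqrt(3)*cosh(9/5)/1000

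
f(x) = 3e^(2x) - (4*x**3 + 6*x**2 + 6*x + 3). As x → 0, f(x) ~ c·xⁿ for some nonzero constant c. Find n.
4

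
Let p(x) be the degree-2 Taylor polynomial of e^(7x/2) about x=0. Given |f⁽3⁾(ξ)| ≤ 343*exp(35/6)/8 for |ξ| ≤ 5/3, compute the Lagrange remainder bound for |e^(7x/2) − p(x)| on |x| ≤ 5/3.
42875*exp(35/6)/1296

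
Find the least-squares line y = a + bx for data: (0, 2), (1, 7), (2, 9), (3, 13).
a = 5/2, b = 7/2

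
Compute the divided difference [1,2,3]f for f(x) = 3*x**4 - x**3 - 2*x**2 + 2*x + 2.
67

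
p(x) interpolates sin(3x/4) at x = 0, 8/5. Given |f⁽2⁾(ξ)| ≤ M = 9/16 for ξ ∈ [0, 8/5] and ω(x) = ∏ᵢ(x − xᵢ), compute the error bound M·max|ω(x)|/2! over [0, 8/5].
9/50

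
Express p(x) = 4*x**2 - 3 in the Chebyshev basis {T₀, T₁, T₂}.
-T₀ + (2)T₂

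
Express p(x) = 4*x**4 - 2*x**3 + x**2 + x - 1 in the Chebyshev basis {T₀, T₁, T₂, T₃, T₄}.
T₀ + (-1/2)T₁ + (5/2)T₂ + (-1/2)T₃ + (1/2)T₄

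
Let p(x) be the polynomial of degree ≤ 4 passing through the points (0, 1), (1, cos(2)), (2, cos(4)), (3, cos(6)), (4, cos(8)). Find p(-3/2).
1485*cos(4)/64 - 385*cos(6)/32 + 315*cos(8)/128 - 693*cos(2)/32 + 1155/128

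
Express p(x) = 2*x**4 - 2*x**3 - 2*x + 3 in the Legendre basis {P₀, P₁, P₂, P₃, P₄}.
(17/5)P₀ + (-16/5)P₁ + (8/7)P₂ + (-4/5)P₃ + (16/35)P₄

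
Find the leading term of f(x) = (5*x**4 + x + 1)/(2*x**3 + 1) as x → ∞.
5*x/2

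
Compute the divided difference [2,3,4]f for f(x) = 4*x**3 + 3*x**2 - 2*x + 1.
39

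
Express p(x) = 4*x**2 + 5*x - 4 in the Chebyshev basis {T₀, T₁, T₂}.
(-2)T₀ + (5)T₁ + (2)T₂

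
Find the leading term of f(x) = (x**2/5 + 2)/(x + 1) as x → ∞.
x/5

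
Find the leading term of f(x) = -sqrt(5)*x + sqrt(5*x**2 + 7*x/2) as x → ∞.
7*sqrt(5)/20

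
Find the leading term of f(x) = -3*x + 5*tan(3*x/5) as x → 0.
9*x**3/25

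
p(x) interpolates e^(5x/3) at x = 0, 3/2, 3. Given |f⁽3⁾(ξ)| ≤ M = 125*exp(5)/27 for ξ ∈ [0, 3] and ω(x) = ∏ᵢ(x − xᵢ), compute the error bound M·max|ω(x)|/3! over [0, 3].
125*sqrt(3)*exp(5)/216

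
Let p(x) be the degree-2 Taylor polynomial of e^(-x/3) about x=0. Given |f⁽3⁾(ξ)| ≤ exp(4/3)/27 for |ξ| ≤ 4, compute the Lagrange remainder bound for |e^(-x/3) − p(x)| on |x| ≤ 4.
32*exp(4/3)/81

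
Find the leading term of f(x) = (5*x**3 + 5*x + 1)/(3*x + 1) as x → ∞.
5*x**2/3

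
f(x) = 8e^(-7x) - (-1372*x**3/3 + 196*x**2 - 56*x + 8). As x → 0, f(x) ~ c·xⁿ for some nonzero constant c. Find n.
4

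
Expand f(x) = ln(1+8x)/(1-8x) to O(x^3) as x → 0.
8*x + 32*x**2 + O(x**3)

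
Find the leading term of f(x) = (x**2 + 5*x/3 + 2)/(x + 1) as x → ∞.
x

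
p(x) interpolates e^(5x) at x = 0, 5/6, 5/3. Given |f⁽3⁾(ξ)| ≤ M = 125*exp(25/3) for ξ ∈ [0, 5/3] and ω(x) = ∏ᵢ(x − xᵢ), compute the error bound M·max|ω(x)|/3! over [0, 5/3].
15625*sqrt(3)*exp(25/3)/5832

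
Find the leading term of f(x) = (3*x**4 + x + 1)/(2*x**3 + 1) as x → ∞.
3*x/2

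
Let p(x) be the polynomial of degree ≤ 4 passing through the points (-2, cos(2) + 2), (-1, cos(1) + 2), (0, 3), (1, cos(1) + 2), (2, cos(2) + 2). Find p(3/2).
15*cos(2)/64 + 21*cos(1)/16 + 93/64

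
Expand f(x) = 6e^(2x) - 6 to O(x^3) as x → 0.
12*x + 12*x**2 + O(x**3)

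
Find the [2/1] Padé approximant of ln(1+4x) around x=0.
4*x*(2*x + 3)/(3*(8*x/3 + 1))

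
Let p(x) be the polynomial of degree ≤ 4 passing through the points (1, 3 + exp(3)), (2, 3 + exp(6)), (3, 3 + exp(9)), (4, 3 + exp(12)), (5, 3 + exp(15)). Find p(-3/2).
-1365*exp(12)/32 - 2145*exp(6)/32 + 3 + 3003*exp(3)/128 + 5005*exp(9)/64 + 1155*exp(15)/128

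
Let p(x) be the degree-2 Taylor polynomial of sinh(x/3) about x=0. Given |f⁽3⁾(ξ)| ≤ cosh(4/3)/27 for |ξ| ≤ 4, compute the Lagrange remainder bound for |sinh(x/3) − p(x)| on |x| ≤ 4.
32*cosh(4/3)/81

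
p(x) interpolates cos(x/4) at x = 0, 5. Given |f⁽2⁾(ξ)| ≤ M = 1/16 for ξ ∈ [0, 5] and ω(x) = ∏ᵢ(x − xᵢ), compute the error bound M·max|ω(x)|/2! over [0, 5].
25/128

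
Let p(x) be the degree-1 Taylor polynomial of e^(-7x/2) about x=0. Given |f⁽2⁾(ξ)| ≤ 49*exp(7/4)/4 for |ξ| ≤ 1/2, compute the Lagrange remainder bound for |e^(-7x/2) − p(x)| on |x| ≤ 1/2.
49*exp(7/4)/32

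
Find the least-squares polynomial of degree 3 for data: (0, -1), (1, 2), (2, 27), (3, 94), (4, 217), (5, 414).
-8/9 + (-1387/378)x + (211/63)x² + (151/54)x³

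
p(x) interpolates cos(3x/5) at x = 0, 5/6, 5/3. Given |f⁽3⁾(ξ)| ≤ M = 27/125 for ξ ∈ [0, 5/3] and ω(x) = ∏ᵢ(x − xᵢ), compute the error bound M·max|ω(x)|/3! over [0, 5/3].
sqrt(3)/216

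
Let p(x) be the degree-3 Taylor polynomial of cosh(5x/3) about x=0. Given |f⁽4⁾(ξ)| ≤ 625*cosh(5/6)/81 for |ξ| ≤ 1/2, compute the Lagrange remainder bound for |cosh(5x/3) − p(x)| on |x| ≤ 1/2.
625*cosh(5/6)/31104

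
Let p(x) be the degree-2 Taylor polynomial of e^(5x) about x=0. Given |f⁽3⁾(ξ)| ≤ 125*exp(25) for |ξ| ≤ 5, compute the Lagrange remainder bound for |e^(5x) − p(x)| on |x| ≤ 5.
15625*exp(25)/6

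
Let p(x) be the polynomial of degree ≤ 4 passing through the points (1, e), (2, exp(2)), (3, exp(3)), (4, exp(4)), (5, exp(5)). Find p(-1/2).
e*(-1540*exp(3) - 2772*e + 1155 + 315*exp(4) + 2970*exp(2))/128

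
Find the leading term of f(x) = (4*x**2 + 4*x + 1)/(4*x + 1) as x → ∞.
x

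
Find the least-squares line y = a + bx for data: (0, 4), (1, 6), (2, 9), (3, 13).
a = 7/2, b = 3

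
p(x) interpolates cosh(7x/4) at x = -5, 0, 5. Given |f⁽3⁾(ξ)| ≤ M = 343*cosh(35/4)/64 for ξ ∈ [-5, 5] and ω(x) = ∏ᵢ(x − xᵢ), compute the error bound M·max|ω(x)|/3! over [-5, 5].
42875*sqrt(3)*cosh(35/4)/1728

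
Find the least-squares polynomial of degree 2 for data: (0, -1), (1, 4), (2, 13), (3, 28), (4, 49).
-27/35 + (54/35)x + (19/7)x²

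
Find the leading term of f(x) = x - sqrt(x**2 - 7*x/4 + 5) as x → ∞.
7/8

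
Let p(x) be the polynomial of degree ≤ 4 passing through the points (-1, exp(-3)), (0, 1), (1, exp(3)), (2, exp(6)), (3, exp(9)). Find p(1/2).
(-5 + (-20*exp(6) + 60 + 90*exp(3) + 3*exp(9))*exp(3))*exp(-3)/128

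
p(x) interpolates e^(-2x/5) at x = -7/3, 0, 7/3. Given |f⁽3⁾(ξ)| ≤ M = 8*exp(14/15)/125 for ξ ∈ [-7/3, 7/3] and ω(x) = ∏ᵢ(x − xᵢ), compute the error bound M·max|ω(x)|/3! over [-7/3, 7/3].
2744*sqrt(3)*exp(14/15)/91125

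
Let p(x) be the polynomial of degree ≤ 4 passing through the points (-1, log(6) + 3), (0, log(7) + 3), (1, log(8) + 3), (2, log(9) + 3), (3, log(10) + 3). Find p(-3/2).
log(2048*2**(19/32)*3**(83/128)*5**(35/128)*7**(23/32)/7203) + 3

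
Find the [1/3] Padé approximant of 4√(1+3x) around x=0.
(21*x/2 + 4)/(27*x**3/64 - 9*x**2/16 + 9*x/8 + 1)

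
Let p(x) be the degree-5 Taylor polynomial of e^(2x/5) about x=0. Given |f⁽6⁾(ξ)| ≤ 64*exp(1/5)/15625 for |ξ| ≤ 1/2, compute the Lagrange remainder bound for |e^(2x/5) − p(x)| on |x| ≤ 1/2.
exp(1/5)/11250000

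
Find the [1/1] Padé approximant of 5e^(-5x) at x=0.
(5 - 25*x/2)/(5*x/2 + 1)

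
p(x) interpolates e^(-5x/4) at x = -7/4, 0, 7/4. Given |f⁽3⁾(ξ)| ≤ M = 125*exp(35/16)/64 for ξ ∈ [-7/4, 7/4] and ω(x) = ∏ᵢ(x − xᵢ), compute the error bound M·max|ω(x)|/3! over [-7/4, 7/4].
42875*sqrt(3)*exp(35/16)/110592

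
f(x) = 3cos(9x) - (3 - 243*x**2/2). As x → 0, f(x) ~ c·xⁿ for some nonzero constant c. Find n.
4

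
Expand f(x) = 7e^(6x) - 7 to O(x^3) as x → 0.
42*x + 126*x**2 + O(x**3)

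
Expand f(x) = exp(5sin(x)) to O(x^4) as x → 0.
1 + 5*x + 25*x**2/2 + 20*x**3 + O(x**4)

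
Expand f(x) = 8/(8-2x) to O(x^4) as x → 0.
1 + x/4 + x**2/16 + x**3/64 + O(x**4)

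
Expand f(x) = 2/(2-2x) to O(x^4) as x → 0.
1 + x + x**2 + x**3 + O(x**4)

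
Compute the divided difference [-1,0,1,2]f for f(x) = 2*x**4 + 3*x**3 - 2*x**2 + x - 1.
7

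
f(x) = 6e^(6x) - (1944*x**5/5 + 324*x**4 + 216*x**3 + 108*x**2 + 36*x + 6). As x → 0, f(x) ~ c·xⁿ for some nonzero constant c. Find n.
6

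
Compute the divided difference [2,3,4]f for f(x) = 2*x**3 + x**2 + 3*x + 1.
19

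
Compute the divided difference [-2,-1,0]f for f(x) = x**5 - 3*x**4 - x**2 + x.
-37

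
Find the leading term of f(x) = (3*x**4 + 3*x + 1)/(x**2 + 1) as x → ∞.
3*x**2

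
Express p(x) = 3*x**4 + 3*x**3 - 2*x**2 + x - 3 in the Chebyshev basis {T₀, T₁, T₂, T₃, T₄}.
(-23/8)T₀ + (13/4)T₁ + (1/2)T₂ + (3/4)T₃ + (3/8)T₄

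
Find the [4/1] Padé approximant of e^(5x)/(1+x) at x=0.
(6875*x**4/2632 + 4625*x**3/987 + 3225*x**2/658 + 1020*x/329 + 1)/(1 - 296*x/329)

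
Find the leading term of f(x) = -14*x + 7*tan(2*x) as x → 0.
56*x**3/3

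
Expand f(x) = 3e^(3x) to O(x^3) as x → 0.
3 + 9*x + 27*x**2/2 + O(x**3)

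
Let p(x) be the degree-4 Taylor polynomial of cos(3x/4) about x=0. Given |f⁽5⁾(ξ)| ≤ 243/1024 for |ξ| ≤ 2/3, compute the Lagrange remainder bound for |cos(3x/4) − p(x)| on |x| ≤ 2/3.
1/3840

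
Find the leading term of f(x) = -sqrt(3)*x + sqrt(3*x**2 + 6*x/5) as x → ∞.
sqrt(3)/5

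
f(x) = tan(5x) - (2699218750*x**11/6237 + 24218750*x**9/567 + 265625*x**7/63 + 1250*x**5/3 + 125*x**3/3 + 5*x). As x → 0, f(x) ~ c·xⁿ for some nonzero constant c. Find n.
13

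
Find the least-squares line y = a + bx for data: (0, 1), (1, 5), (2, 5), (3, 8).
a = 8/5, b = 21/10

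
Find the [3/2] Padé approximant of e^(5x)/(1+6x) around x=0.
(192625*x**3/32628 + 70125*x**2/10876 + 10335*x/2719 + 1)/(-78865*x**2/10876 + 13054*x/2719 + 1)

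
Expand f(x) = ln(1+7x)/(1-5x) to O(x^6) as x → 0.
7*x + 21*x**2/2 + 1001*x**3/6 + 2807*x**4/12 + 271859*x**5/60 + O(x**6)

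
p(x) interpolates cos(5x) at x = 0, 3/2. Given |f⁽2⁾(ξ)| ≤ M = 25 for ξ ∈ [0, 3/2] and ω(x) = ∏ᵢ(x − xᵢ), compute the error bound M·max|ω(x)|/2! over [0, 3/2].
225/32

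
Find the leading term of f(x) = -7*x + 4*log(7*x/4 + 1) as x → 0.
-49*x**2/8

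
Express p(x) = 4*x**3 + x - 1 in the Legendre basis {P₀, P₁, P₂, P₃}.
-P₀ + (17/5)P₁ + (8/5)P₃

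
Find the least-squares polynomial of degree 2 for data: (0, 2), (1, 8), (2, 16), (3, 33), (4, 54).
83/35 + (123/70)x + (39/14)x²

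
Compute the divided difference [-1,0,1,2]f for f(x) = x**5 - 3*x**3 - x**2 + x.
2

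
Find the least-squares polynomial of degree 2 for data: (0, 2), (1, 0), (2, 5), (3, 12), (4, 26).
13/7 + (-26/7)x + (17/7)x²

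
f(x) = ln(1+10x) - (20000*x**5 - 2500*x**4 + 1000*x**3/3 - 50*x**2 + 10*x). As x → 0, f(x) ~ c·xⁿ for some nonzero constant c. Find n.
6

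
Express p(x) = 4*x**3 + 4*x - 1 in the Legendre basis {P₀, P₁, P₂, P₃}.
-P₀ + (32/5)P₁ + (8/5)P₃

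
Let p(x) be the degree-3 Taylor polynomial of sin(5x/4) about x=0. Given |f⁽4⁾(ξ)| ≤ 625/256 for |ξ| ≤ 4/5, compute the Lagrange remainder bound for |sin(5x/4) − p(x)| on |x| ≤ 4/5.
1/24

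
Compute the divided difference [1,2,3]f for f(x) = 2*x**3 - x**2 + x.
11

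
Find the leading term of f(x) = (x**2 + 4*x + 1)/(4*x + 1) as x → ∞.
x/4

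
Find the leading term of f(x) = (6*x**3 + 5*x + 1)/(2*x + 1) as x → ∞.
3*x**2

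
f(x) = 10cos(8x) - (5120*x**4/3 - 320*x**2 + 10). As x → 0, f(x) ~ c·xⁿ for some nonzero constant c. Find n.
6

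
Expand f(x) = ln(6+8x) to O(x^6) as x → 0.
log(6) + 4*x/3 - 8*x**2/9 + 64*x**3/81 - 64*x**4/81 + 1024*x**5/1215 + O(x**6)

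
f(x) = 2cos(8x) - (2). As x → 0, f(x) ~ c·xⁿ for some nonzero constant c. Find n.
2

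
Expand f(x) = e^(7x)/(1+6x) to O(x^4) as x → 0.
1 + x + 37*x**2/2 - 323*x**3/6 + O(x**4)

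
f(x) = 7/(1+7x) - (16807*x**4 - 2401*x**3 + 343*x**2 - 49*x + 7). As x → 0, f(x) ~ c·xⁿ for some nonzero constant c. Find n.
5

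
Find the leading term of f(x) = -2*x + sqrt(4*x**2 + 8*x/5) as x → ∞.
2/5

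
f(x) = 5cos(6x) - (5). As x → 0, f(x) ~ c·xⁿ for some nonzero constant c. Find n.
2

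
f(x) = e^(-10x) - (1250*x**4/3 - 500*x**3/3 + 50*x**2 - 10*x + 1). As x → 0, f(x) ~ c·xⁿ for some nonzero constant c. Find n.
5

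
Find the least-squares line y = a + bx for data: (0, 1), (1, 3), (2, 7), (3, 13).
a = 0, b = 4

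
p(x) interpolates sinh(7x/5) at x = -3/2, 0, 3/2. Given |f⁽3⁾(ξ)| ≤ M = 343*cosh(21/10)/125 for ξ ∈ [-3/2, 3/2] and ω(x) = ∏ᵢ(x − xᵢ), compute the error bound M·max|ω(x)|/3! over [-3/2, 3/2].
343*sqrt(3)*cosh(21/10)/1000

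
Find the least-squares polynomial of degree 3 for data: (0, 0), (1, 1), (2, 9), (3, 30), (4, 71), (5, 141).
-13/126 + (583/756)x + (-73/126)x² + (131/108)x³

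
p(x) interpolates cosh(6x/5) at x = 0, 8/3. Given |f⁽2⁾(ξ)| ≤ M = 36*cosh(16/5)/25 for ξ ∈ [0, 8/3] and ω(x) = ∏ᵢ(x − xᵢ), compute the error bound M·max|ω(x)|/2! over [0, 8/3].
32*cosh(16/5)/25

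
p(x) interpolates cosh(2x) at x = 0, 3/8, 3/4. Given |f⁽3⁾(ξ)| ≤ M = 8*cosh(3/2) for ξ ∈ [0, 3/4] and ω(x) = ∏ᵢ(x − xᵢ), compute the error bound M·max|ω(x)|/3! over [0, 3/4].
sqrt(3)*cosh(3/2)/64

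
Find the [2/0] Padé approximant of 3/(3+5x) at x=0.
25*x**2/9 - 5*x/3 + 1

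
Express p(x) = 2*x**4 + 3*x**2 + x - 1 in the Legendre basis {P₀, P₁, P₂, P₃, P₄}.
(2/5)P₀ + P₁ + (22/7)P₂ + (16/35)P₄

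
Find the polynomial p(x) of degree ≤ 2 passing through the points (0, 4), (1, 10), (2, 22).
3*x**2 + 3*x + 4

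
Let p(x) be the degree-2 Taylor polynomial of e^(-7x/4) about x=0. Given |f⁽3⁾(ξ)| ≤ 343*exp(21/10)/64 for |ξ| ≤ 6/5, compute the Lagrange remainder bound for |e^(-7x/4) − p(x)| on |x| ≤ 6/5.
3087*exp(21/10)/2000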